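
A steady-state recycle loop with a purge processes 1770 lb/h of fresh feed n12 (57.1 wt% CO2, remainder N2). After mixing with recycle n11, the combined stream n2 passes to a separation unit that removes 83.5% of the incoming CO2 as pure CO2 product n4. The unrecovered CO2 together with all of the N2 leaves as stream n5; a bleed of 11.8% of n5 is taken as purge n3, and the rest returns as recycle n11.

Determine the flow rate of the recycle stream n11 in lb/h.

5848 lb/h

N2 enters only via n12 and leaves only via the purge: 1770×0.429 = 0.118×(N2 in n5), and the separation unit passes all N2, so N2 in n2 = N2 in n5 = 6435 lb/h.
CO2 in n2: m_A = 1770×0.571 + (1−0.118)·(1−0.835)·m_A, so m_A = 1010.7/0.8545 = 1182.8 lb/h.
n5 = (1−0.835)×1182.8 + 6435 = 6630.2 lb/h.
Recycle n11 = (1−0.118)×6630.2 = 5847.8 lb/h.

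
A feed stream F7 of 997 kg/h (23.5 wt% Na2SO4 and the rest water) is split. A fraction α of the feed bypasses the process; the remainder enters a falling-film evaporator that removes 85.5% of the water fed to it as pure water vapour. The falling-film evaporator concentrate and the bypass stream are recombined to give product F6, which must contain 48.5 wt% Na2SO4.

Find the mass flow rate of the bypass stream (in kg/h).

All 997×0.235 = 234.29 kg/h of Na2SO4 reaches F6, so F6 = 234.29/0.485 = 483.08 kg/h and vapour = 513.92 kg/h.
The evaporator receives (1−α)·997 of feed at 0.765 water and removes 0.855 of that water:
0.855×0.765×(1−α)×997 = 513.92
(1−α) = 513.92/652.11 = 0.7881;  α = 0.2119.
Bypass flow = 0.2119×997 = 211.28 kg/h.

211.3 kg/h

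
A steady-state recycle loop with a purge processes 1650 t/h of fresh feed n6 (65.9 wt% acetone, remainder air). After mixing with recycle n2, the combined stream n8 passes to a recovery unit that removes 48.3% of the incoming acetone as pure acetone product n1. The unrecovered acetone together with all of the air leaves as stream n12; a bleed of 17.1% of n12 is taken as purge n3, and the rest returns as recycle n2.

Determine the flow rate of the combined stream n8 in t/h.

5193 t/h

air enters only via n6 and leaves only via the purge: 1650×0.341 = 0.171×(air in n12), and the recovery unit passes all air, so air in n8 = air in n12 = 3290.4 t/h.
acetone in n8: m_A = 1650×0.659 + (1−0.171)·(1−0.483)·m_A, so m_A = 1087.4/0.5714 = 1902.9 t/h.
n8 = 1902.9 + 3290.4 = 5193.3 t/h.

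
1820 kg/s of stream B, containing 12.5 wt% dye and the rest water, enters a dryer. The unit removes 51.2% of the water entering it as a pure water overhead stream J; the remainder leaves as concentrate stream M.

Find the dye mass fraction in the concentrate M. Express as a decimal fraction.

dye is not removed: 1820×0.125 = 227.5 kg/s of dye enters M.
water entering = 1820×0.875 = 1592.5 kg/s; overhead removed = 0.512×1592.5 = 815.36 kg/s.
Concentrate = 1820 − 815.36 = 1004.6 kg/s.
Mass fraction = 227.5/1004.6 = 0.226.

0.226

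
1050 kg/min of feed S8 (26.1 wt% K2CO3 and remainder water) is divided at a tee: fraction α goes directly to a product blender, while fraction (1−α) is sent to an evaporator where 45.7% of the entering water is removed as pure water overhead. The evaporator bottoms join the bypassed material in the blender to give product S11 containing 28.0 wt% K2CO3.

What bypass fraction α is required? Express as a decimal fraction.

All 1050×0.261 = 274.05 kg/min of K2CO3 reaches S11, so S11 = 274.05/0.280 = 978.75 kg/min and vapour = 71.25 kg/min.
The evaporator receives (1−α)·1050 of feed at 0.739 water and removes 0.457 of that water:
0.457×0.739×(1−α)×1050 = 71.25
(1−α) = 71.25/354.61 = 0.2009;  α = 0.7991.

0.799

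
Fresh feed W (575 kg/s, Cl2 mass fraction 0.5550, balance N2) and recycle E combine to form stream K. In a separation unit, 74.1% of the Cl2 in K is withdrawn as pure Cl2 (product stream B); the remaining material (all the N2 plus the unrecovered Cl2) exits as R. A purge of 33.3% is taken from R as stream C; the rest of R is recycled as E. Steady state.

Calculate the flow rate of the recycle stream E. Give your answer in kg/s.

579.2 kg/s

N2 enters only via W and leaves only via the purge: 575×0.445 = 0.333×(N2 in R), and the separation unit passes all N2, so N2 in K = N2 in R = 768.39 kg/s.
Cl2 in K: m_A = 575×0.555 + (1−0.333)·(1−0.741)·m_A, so m_A = 319.12/0.8272 = 385.77 kg/s.
R = (1−0.741)×385.77 + 768.39 = 868.31 kg/s.
Recycle E = (1−0.333)×868.31 = 579.16 kg/s.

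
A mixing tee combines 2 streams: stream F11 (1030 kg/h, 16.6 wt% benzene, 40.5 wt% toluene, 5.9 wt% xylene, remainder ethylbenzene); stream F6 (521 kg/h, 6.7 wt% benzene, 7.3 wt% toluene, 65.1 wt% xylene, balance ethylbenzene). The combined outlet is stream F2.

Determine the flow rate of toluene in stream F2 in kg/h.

toluene out = toluene in = 1030×0.405 + 521×0.073 = 455.18 kg/h.

455.2 kg/h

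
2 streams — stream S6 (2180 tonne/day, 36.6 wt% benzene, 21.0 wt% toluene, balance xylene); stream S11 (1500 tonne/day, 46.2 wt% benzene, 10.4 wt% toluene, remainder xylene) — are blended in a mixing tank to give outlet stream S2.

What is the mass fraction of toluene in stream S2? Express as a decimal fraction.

Total flow out = 2180 + 1500 = 3680 tonne/day.
toluene in = 2180×0.210 + 1500×0.104 = 613.8 tonne/day.
toluene mass fraction in S2 = 613.8/3680 = 0.167.

0.167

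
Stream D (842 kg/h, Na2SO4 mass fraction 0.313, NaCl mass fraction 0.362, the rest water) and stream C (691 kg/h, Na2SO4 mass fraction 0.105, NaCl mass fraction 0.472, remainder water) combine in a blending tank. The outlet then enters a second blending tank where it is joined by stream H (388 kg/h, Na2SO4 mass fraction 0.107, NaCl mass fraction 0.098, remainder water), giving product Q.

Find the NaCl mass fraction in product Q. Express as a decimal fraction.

Overall, product flow = 1921 kg/h.
NaCl in = 842×0.362 + 691×0.472 + 388×0.098 = 668.98 kg/h.
NaCl fraction in Q = 0.348.

0.348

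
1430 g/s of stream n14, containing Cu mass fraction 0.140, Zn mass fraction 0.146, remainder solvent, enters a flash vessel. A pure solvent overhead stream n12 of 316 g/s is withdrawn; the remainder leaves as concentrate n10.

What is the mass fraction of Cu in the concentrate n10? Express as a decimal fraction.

Cu is not removed: 1430×0.140 = 200.2 g/s of Cu enters n10.
Concentrate = 1430 − 316 = 1114 g/s.
Mass fraction = 200.2/1114 = 0.180.

0.180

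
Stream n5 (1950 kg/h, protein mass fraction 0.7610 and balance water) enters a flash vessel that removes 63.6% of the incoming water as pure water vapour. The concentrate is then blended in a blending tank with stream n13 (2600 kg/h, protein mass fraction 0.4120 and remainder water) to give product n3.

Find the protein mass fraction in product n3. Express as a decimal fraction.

Vapour removed = 0.636×0.239×1950 = 296.41 kg/h; concentrate = 1653.6 kg/h.
protein reaching the mixer = 1484 (from concentrate) + 2600×0.412 = 2555.2 kg/h.
Product flow = 1653.6 + 2600 = 4253.6 kg/h; protein fraction = 0.6007.

0.6007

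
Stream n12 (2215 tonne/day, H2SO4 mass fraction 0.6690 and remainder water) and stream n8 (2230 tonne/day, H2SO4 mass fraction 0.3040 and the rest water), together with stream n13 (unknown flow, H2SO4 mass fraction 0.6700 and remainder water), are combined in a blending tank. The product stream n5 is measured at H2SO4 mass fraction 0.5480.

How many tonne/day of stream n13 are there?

2263 tonne/day

Let n13 be the unknown flow. Total out = 4445 + n13.
H2SO4 balance: 2159.8 + 0.670·n13 = 0.548·(4445 + n13)
(0.670 − 0.548)·n13 = 0.548×4445 − 2159.8 = 276.11
n13 = 276.11 / 0.122 = 2263.2 tonne/day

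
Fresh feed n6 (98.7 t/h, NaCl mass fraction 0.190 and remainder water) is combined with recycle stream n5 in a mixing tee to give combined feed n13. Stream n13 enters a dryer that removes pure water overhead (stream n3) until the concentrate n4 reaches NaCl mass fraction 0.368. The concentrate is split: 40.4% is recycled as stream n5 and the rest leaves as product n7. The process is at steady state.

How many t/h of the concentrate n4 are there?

Overall NaCl balance (none leaves overhead): NaCl in fresh feed = NaCl in product, i.e. 98.7×0.190 = (1−0.404)·n4·0.368.
n4 = 18.753/(0.368×0.596) = 85.502 t/h.

85.5 t/h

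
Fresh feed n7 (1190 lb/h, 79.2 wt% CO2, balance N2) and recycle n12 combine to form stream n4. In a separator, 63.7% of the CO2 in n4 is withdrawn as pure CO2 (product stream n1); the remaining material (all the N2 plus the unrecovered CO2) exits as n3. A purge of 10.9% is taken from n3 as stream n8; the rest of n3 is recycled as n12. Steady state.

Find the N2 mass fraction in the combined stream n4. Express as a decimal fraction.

N2 enters only via n7 and leaves only via the purge: 1190×0.208 = 0.109×(N2 in n3), and the separator passes all N2, so N2 in n4 = N2 in n3 = 2270.8 lb/h.
CO2 in n4: m_A = 1190×0.792 + (1−0.109)·(1−0.637)·m_A, so m_A = 942.48/0.6766 = 1393 lb/h.
n4 = 1393 + 2270.8 = 3663.9 lb/h.
N2 fraction in n4 = 2270.8/3663.9 = 0.620.

0.620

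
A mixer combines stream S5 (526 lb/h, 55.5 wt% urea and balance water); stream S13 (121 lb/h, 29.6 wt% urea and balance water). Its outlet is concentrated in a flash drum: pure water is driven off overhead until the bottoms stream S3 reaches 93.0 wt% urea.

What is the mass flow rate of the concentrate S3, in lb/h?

352.4 lb/h

urea entering = 526×0.555 + 121×0.296 = 327.75 lb/h.
All urea reports to S3, so S3 = 327.75/0.930 = 352.42 lb/h.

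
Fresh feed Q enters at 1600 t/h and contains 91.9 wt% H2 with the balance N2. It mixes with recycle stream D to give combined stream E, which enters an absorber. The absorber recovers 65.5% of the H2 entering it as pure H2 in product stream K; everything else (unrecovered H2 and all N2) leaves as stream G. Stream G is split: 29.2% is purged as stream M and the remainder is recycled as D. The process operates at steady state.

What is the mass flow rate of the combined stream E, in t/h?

N2 enters only via Q and leaves only via the purge: 1600×0.081 = 0.292×(N2 in G), and the absorber passes all N2, so N2 in E = N2 in G = 443.84 t/h.
H2 in E: m_A = 1600×0.919 + (1−0.292)·(1−0.655)·m_A, so m_A = 1470.4/0.7557 = 1945.6 t/h.
E = 1945.6 + 443.84 = 2389.5 t/h.

2389 t/h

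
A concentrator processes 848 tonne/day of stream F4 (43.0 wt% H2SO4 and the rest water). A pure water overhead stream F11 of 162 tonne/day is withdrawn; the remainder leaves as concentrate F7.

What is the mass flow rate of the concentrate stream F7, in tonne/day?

686 tonne/day

Concentrate = 848 − 162 = 686 tonne/day.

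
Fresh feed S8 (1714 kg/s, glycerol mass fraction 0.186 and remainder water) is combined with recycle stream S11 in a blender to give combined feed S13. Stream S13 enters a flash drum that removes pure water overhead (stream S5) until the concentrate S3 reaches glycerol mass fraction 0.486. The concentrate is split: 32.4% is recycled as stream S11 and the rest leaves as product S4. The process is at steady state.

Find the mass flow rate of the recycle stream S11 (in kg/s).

Overall glycerol balance (none leaves overhead): glycerol in fresh feed = glycerol in product, i.e. 1714×0.186 = (1−0.324)·S3·0.486.
S3 = 318.8/(0.486×0.676) = 970.38 kg/s.
Recycle S11 = 0.324×970.38 = 314.4 kg/s.

314.4 kg/s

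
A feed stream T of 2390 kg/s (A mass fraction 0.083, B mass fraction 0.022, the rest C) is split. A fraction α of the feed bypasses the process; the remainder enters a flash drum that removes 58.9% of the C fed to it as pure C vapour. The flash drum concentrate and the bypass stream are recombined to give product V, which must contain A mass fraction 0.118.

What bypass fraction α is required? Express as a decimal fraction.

0.437

All 2390×0.083 = 198.37 kg/s of A reaches V, so V = 198.37/0.118 = 1681.1 kg/s and vapour = 708.9 kg/s.
The evaporator receives (1−α)·2390 of feed at 0.895 C and removes 0.589 of that C:
0.589×0.895×(1−α)×2390 = 708.9
(1−α) = 708.9/1259.9 = 0.5627;  α = 0.4373.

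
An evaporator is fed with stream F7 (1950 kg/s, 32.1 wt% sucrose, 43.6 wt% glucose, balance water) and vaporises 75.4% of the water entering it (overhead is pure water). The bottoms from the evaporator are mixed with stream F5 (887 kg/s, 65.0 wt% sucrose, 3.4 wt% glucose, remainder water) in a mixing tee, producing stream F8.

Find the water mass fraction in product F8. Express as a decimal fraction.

0.160

Vapour removed = 0.754×0.243×1950 = 357.28 kg/s; concentrate = 1592.7 kg/s.
water reaching the mixer = 116.57 (from concentrate) + 887×0.316 = 396.86 kg/s.
Product flow = 1592.7 + 887 = 2479.7 kg/s; water fraction = 0.160.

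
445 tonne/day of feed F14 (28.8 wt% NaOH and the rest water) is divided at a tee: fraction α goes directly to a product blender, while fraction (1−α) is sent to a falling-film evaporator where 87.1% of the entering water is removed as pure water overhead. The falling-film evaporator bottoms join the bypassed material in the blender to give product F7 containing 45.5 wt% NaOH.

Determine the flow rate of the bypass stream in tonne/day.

181.6 tonne/day

All 445×0.288 = 128.16 tonne/day of NaOH reaches F7, so F7 = 128.16/0.455 = 281.67 tonne/day and vapour = 163.33 tonne/day.
The evaporator receives (1−α)·445 of feed at 0.712 water and removes 0.871 of that water:
0.871×0.712×(1−α)×445 = 163.33
(1−α) = 163.33/275.97 = 0.5918;  α = 0.4082.
Bypass flow = 0.4082×445 = 181.63 tonne/day.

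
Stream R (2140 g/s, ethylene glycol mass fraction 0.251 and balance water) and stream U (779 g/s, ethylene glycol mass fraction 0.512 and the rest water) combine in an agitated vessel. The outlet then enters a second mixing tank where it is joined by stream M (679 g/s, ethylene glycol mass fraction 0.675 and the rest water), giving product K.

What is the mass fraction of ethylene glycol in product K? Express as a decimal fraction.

Overall, product flow = 3598 g/s.
ethylene glycol in = 2140×0.251 + 779×0.512 + 679×0.675 = 1394.3 g/s.
ethylene glycol fraction in K = 0.388.

0.388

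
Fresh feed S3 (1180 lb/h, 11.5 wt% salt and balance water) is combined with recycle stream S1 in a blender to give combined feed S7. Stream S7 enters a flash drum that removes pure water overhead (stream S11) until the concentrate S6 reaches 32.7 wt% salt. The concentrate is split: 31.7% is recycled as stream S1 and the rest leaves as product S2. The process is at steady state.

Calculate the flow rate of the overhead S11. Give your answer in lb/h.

765 lb/h

Overall salt balance (none leaves overhead): salt in fresh feed = salt in product, i.e. 1180×0.115 = (1−0.317)·S6·0.327.
S6 = 135.7/(0.327×0.683) = 607.59 lb/h.
Recycle S1 = 0.317×607.59 = 192.61 lb/h.
Combined feed S7 = 1180 + 192.61 = 1372.6 lb/h.
Overhead S11 = S7 − S6 = 1372.6 − 607.59 = 765.02 lb/h.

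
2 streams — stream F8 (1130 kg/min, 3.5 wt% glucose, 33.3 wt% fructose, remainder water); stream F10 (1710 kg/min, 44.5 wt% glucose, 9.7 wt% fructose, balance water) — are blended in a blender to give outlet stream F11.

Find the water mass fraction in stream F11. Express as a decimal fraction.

0.5272

Total flow out = 1130 + 1710 = 2840 kg/min.
water in = 1130×0.632 + 1710×0.458 = 1497.3 kg/min.
water mass fraction in F11 = 1497.3/2840 = 0.5272.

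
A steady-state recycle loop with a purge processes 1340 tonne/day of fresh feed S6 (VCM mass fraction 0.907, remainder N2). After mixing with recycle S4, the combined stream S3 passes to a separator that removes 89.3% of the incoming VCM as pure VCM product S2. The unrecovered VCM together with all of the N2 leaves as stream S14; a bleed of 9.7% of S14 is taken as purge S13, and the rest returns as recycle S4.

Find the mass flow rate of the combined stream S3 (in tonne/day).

N2 enters only via S6 and leaves only via the purge: 1340×0.093 = 0.097×(N2 in S14), and the separator passes all N2, so N2 in S3 = N2 in S14 = 1284.7 tonne/day.
VCM in S3: m_A = 1340×0.907 + (1−0.097)·(1−0.893)·m_A, so m_A = 1215.4/0.9034 = 1345.4 tonne/day.
S3 = 1345.4 + 1284.7 = 2630.1 tonne/day.

2630 tonne/day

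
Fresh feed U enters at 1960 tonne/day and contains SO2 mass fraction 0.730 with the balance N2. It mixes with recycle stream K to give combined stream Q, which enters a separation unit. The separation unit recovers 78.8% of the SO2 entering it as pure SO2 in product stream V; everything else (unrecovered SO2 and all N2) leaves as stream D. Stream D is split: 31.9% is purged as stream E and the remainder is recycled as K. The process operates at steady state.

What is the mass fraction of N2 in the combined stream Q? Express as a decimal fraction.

0.498

N2 enters only via U and leaves only via the purge: 1960×0.270 = 0.319×(N2 in D), and the separation unit passes all N2, so N2 in Q = N2 in D = 1658.9 tonne/day.
SO2 in Q: m_A = 1960×0.730 + (1−0.319)·(1−0.788)·m_A, so m_A = 1430.8/0.8556 = 1672.2 tonne/day.
Q = 1672.2 + 1658.9 = 3331.2 tonne/day.
N2 fraction in Q = 1658.9/3331.2 = 0.498.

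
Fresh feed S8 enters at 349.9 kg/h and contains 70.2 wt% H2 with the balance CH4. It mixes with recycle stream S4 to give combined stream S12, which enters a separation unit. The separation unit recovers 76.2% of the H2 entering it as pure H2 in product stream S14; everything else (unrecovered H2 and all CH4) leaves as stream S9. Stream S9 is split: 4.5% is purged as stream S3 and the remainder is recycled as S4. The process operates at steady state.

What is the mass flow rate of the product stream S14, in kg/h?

H2 in S12: m_A = 349.9×0.702 + (1−0.045)·(1−0.762)·m_A, so m_A = 245.63/0.7727 = 317.88 kg/h.
Product S14 = 0.762×317.88 = 242.23 kg/h.

242.2 kg/h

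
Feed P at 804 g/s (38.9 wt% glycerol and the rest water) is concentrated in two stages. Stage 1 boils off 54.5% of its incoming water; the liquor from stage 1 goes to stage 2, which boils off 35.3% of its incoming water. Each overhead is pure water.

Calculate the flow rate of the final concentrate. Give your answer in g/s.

water in feed = 804×0.611 = 491.24 g/s.
After stage 1: water left = (1−0.545)×491.24 = 223.52; stream total = 536.27 g/s.
After stage 2: water left = (1−0.353)×223.52 = 144.61; final concentrate = 457.37 g/s.

457.4 g/s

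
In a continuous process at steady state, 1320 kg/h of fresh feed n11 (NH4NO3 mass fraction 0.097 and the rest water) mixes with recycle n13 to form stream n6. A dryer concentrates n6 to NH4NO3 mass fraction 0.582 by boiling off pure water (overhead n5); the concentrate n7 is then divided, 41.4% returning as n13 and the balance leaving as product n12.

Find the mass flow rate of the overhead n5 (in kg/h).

1100 kg/h

Overall NH4NO3 balance (none leaves overhead): NH4NO3 in fresh feed = NH4NO3 in product, i.e. 1320×0.097 = (1−0.414)·n7·0.582.
n7 = 128.04/(0.582×0.586) = 375.43 kg/h.
Recycle n13 = 0.414×375.43 = 155.43 kg/h.
Combined feed n6 = 1320 + 155.43 = 1475.4 kg/h.
Overhead n5 = n6 − n7 = 1475.4 − 375.43 = 1100 kg/h.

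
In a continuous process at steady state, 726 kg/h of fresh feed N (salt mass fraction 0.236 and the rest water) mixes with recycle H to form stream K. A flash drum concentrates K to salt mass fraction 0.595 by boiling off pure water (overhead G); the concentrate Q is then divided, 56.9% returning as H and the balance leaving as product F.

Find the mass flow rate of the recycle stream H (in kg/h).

380.2 kg/h

Overall salt balance (none leaves overhead): salt in fresh feed = salt in product, i.e. 726×0.236 = (1−0.569)·Q·0.595.
Q = 171.34/(0.595×0.431) = 668.12 kg/h.
Recycle H = 0.569×668.12 = 380.16 kg/h.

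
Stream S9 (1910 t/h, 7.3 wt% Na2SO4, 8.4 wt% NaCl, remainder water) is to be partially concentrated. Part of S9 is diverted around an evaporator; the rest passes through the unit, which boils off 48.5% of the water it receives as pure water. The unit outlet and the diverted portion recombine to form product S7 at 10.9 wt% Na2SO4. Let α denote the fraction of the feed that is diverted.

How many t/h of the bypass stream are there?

All 1910×0.073 = 139.43 t/h of Na2SO4 reaches S7, so S7 = 139.43/0.109 = 1279.2 t/h and vapour = 630.83 t/h.
The evaporator receives (1−α)·1910 of feed at 0.843 water and removes 0.485 of that water:
0.485×0.843×(1−α)×1910 = 630.83
(1−α) = 630.83/780.91 = 0.8078;  α = 0.1922.
Bypass flow = 0.1922×1910 = 367.09 t/h.

367.1 t/h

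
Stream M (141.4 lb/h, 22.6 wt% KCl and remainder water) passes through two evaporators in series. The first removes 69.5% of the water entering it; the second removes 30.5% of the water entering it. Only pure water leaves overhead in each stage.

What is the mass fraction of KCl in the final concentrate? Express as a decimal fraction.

0.579

water in feed = 141.4×0.774 = 109.44 lb/h.
After stage 1: water left = (1−0.695)×109.44 = 33.38; stream total = 65.337 lb/h.
After stage 2: water left = (1−0.305)×33.38 = 23.199; final concentrate = 55.156 lb/h.
KCl fraction = 31.956/55.156 = 0.579.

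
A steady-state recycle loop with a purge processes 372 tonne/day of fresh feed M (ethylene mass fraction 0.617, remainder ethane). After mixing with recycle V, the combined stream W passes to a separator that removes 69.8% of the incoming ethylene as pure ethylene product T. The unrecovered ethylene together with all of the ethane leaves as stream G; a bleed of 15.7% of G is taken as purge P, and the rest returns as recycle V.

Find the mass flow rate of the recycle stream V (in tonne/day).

843.4 tonne/day

ethane enters only via M and leaves only via the purge: 372×0.383 = 0.157×(ethane in G), and the separator passes all ethane, so ethane in W = ethane in G = 907.49 tonne/day.
ethylene in W: m_A = 372×0.617 + (1−0.157)·(1−0.698)·m_A, so m_A = 229.52/0.7454 = 307.91 tonne/day.
G = (1−0.698)×307.91 + 907.49 = 1000.5 tonne/day.
Recycle V = (1−0.157)×1000.5 = 843.41 tonne/day.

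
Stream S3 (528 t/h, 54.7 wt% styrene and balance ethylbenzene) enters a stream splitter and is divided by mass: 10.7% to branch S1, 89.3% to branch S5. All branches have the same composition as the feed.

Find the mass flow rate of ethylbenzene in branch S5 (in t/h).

213.6 t/h

Branch S5 total = 0.893×528 = 471.5 t/h.
ethylbenzene in S5 = 0.453×471.5 = 213.59 t/h.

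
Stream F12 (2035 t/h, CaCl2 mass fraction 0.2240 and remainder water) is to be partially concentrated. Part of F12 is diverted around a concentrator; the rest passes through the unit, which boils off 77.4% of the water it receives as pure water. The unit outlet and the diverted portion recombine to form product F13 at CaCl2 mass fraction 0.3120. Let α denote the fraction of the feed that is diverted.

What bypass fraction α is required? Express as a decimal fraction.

0.530

All 2035×0.224 = 455.84 t/h of CaCl2 reaches F13, so F13 = 455.84/0.312 = 1461 t/h and vapour = 573.97 t/h.
The evaporator receives (1−α)·2035 of feed at 0.776 water and removes 0.774 of that water:
0.774×0.776×(1−α)×2035 = 573.97
(1−α) = 573.97/1222.3 = 0.4696;  α = 0.5304.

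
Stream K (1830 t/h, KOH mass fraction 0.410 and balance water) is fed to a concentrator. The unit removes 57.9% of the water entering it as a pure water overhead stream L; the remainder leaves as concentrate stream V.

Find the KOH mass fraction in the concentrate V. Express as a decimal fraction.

KOH is not removed: 1830×0.410 = 750.3 t/h of KOH enters V.
water entering = 1830×0.590 = 1079.7 t/h; overhead removed = 0.579×1079.7 = 625.15 t/h.
Concentrate = 1830 − 625.15 = 1204.9 t/h.
Mass fraction = 750.3/1204.9 = 0.623.

0.623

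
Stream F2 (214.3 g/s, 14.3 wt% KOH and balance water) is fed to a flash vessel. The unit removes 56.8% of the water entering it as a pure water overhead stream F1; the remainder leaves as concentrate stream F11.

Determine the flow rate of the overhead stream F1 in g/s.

104.3 g/s

water entering = 214.3×0.857 = 183.66 g/s; overhead removed = 0.568×183.66 = 104.32 g/s.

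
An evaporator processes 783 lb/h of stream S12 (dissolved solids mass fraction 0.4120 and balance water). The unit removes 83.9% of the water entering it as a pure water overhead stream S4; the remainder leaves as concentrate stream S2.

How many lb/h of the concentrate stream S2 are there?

396.7 lb/h

water entering = 783×0.588 = 460.4 lb/h; overhead removed = 0.839×460.4 = 386.28 lb/h.
Concentrate = 783 − 386.28 = 396.72 lb/h.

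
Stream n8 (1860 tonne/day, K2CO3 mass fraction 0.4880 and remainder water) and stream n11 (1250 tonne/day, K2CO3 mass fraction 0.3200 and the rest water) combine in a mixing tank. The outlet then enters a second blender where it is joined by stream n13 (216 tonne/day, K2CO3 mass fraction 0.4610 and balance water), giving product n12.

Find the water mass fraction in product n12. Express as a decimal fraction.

0.5769

Overall, product flow = 3326 tonne/day.
water in = 1860×0.512 + 1250×0.680 + 216×0.539 = 1918.7 tonne/day.
water fraction in n12 = 0.5769.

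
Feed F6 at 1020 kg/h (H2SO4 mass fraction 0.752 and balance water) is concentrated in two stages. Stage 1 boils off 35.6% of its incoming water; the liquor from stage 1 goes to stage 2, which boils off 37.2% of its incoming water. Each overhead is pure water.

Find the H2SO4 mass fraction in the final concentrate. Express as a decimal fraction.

water in feed = 1020×0.248 = 252.96 kg/h.
After stage 1: water left = (1−0.356)×252.96 = 162.91; stream total = 929.95 kg/h.
After stage 2: water left = (1−0.372)×162.91 = 102.31; final concentrate = 869.35 kg/h.
H2SO4 fraction = 767.04/869.35 = 0.882.

0.882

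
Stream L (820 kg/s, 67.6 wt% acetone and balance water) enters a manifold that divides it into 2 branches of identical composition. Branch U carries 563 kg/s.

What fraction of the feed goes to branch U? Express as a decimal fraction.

0.687

Fraction to U = 563/820 = 0.6866.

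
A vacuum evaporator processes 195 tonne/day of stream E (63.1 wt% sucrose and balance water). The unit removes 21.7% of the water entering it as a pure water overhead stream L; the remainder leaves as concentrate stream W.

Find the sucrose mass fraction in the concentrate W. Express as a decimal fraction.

sucrose is not removed: 195×0.631 = 123.05 tonne/day of sucrose enters W.
water entering = 195×0.369 = 71.955 tonne/day; overhead removed = 0.217×71.955 = 15.614 tonne/day.
Concentrate = 195 − 15.614 = 179.39 tonne/day.
Mass fraction = 123.05/179.39 = 0.686.

0.686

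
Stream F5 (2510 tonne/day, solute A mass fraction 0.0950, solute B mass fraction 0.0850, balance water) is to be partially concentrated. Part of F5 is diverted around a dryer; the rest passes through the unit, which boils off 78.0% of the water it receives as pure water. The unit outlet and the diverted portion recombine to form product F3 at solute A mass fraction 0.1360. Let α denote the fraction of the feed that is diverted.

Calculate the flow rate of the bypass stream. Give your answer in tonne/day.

1327 tonne/day

All 2510×0.095 = 238.45 tonne/day of solute A reaches F3, so F3 = 238.45/0.136 = 1753.3 tonne/day and vapour = 756.69 tonne/day.
The evaporator receives (1−α)·2510 of feed at 0.820 water and removes 0.780 of that water:
0.780×0.820×(1−α)×2510 = 756.69
(1−α) = 756.69/1605.4 = 0.4713;  α = 0.5287.
Bypass flow = 0.5287×2510 = 1326.9 tonne/day.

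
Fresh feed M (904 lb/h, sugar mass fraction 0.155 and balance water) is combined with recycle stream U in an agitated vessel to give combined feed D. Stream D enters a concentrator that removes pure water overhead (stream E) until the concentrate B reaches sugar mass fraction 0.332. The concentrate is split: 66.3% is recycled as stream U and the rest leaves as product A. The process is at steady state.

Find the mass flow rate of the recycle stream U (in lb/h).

830.3 lb/h

Overall sugar balance (none leaves overhead): sugar in fresh feed = sugar in product, i.e. 904×0.155 = (1−0.663)·B·0.332.
B = 140.12/(0.332×0.337) = 1252.4 lb/h.
Recycle U = 0.663×1252.4 = 830.32 lb/h.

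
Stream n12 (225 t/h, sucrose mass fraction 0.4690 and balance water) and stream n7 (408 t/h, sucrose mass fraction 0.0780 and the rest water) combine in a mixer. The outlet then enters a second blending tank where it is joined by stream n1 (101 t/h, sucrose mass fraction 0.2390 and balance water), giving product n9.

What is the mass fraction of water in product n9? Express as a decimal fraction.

Overall, product flow = 734 t/h.
water in = 225×0.531 + 408×0.922 + 101×0.761 = 572.51 t/h.
water fraction in n9 = 0.7800.

0.7800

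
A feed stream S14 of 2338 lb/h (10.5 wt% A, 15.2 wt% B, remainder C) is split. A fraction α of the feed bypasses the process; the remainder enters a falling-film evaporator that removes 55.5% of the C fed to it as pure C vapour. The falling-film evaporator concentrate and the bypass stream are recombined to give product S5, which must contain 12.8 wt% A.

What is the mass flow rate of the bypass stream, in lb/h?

1319 lb/h

All 2338×0.105 = 245.49 lb/h of A reaches S5, so S5 = 245.49/0.128 = 1917.9 lb/h and vapour = 420.11 lb/h.
The evaporator receives (1−α)·2338 of feed at 0.743 C and removes 0.555 of that C:
0.555×0.743×(1−α)×2338 = 420.11
(1−α) = 420.11/964.11 = 0.4357;  α = 0.5643.
Bypass flow = 0.5643×2338 = 1319.2 lb/h.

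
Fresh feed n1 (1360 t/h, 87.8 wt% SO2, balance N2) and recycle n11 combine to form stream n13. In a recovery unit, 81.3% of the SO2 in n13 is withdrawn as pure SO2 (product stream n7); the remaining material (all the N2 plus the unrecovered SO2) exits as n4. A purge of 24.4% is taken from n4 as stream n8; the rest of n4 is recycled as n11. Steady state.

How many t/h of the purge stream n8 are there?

229.4 t/h

N2 enters only via n1 and leaves only via the purge: 1360×0.122 = 0.244×(N2 in n4), and the recovery unit passes all N2, so N2 in n13 = N2 in n4 = 680 t/h.
SO2 in n13: m_A = 1360×0.878 + (1−0.244)·(1−0.813)·m_A, so m_A = 1194.1/0.8586 = 1390.7 t/h.
n4 = (1−0.813)×1390.7 + 680 = 940.06 t/h.
Purge n8 = 0.244×940.06 = 229.37 t/h.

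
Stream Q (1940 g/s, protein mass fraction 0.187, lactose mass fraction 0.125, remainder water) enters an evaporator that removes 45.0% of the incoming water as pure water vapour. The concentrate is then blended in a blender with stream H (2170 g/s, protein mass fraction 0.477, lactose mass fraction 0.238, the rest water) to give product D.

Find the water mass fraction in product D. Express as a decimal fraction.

Vapour removed = 0.450×0.688×1940 = 600.62 g/s; concentrate = 1339.4 g/s.
water reaching the mixer = 734.1 (from concentrate) + 2170×0.285 = 1352.5 g/s.
Product flow = 1339.4 + 2170 = 3509.4 g/s; water fraction = 0.385.

0.385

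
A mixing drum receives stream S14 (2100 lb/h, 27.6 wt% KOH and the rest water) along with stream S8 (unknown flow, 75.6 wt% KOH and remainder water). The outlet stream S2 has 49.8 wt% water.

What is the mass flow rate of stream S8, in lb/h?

1869 lb/h

Let S8 be the unknown flow. Total out = 2100 + S8.
water balance: 1520.4 + 0.244·S8 = 0.498·(2100 + S8)
(0.244 − 0.498)·S8 = 0.498×2100 − 1520.4 = -474.6
S8 = -474.6 / -0.254 = 1868.5 lb/h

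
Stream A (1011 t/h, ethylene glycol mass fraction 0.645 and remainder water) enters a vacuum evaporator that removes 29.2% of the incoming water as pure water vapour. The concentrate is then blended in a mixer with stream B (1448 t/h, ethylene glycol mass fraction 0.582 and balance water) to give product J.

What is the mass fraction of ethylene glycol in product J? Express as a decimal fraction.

Vapour removed = 0.292×0.355×1011 = 104.8 t/h; concentrate = 906.2 t/h.
ethylene glycol reaching the mixer = 652.1 (from concentrate) + 1448×0.582 = 1494.8 t/h.
Product flow = 906.2 + 1448 = 2354.2 t/h; ethylene glycol fraction = 0.635.

0.635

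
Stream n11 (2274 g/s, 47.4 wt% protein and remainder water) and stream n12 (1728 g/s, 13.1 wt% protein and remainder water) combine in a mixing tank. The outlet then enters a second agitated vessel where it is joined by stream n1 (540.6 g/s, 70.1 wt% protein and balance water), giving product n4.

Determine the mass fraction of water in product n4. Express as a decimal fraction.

Overall, product flow = 4542.6 g/s.
water in = 2274×0.526 + 1728×0.869 + 540.6×0.299 = 2859.4 g/s.
water fraction in n4 = 0.629.

0.629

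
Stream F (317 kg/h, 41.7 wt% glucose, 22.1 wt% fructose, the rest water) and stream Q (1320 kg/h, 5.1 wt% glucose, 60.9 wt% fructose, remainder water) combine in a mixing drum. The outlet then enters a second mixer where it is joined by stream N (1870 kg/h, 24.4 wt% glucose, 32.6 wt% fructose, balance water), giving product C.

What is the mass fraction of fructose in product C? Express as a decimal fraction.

Overall, product flow = 3507 kg/h.
fructose in = 317×0.221 + 1320×0.609 + 1870×0.326 = 1483.6 kg/h.
fructose fraction in C = 0.4230.

0.4230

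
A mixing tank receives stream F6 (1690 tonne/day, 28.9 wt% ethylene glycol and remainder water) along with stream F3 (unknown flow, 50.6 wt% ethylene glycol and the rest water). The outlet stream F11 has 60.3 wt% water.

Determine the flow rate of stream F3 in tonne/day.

1674 tonne/day

Let F3 be the unknown flow. Total out = 1690 + F3.
water balance: 1201.6 + 0.494·F3 = 0.603·(1690 + F3)
(0.494 − 0.603)·F3 = 0.603×1690 − 1201.6 = -182.52
F3 = -182.52 / -0.109 = 1674.5 tonne/day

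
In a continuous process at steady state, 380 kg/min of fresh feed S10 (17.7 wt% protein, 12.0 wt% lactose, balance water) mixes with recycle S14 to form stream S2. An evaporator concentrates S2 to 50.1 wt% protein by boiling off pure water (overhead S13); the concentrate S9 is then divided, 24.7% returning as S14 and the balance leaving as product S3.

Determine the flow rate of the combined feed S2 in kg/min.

424 kg/min

Overall protein balance (none leaves overhead): protein in fresh feed = protein in product, i.e. 380×0.177 = (1−0.247)·S9·0.501.
S9 = 67.26/(0.501×0.753) = 178.29 kg/min.
Recycle S14 = 0.247×178.29 = 44.037 kg/min.
Combined feed S2 = 380 + 44.037 = 424.04 kg/min.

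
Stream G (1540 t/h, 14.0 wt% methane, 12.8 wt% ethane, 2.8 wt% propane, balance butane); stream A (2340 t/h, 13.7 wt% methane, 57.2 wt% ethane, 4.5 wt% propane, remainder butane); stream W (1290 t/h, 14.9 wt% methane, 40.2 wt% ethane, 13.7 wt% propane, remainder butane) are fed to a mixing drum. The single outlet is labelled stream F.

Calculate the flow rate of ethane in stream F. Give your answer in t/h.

2054 t/h

ethane out = ethane in = 1540×0.128 + 2340×0.572 + 1290×0.402 = 2054.2 t/h.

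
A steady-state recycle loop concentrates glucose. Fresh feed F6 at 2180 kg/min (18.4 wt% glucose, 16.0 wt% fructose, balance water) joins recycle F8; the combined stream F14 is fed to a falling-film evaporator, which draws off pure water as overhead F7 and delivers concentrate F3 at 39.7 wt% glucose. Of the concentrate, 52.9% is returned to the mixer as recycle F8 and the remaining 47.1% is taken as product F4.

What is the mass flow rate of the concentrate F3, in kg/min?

Overall glucose balance (none leaves overhead): glucose in fresh feed = glucose in product, i.e. 2180×0.184 = (1−0.529)·F3·0.397.
F3 = 401.12/(0.397×0.471) = 2145.2 kg/min.

2145 kg/min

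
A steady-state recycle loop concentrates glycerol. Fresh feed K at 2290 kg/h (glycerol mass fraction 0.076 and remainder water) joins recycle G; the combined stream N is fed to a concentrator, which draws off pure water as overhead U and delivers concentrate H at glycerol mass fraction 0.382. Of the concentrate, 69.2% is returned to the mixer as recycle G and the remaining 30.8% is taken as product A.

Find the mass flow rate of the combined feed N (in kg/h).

Overall glycerol balance (none leaves overhead): glycerol in fresh feed = glycerol in product, i.e. 2290×0.076 = (1−0.692)·H·0.382.
H = 174.04/(0.382×0.308) = 1479.2 kg/h.
Recycle G = 0.692×1479.2 = 1023.6 kg/h.
Combined feed N = 2290 + 1023.6 = 3313.6 kg/h.

3314 kg/h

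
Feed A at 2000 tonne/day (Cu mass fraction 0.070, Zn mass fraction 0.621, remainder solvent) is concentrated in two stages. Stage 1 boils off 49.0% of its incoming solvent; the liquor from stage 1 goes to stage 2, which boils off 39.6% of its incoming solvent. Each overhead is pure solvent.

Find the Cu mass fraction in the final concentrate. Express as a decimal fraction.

solvent in feed = 2000×0.309 = 618 tonne/day.
After stage 1: solvent left = (1−0.490)×618 = 315.18; stream total = 1697.2 tonne/day.
After stage 2: solvent left = (1−0.396)×315.18 = 190.37; final concentrate = 1572.4 tonne/day.
Cu fraction = 140/1572.4 = 0.089.

0.089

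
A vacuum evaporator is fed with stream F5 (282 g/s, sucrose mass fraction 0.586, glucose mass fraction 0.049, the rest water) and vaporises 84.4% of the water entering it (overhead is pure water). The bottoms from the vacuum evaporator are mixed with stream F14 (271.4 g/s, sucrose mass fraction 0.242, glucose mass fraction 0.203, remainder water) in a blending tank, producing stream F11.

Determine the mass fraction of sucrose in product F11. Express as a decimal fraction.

Vapour removed = 0.844×0.365×282 = 86.873 g/s; concentrate = 195.13 g/s.
sucrose reaching the mixer = 165.25 (from concentrate) + 271.4×0.242 = 230.93 g/s.
Product flow = 195.13 + 271.4 = 466.53 g/s; sucrose fraction = 0.495.

0.495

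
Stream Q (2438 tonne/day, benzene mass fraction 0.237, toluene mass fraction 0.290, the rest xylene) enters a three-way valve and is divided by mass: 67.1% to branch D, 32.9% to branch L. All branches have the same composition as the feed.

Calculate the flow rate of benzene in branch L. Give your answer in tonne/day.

190.1 tonne/day

Branch L total = 0.329×2438 = 802.1 tonne/day.
benzene in L = 0.237×802.1 = 190.1 tonne/day.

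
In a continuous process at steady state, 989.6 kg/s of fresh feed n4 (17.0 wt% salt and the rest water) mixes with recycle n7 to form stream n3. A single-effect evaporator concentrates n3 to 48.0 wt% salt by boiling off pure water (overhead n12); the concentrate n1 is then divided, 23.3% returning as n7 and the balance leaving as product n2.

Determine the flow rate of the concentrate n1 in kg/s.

457 kg/s

Overall salt balance (none leaves overhead): salt in fresh feed = salt in product, i.e. 989.6×0.170 = (1−0.233)·n1·0.480.
n1 = 168.23/(0.480×0.767) = 456.95 kg/s.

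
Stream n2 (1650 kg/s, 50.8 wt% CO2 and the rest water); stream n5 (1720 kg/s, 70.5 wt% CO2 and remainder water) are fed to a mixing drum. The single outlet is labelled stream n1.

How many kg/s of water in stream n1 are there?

water out = water in = 1650×0.492 + 1720×0.295 = 1319.2 kg/s.

1319 kg/s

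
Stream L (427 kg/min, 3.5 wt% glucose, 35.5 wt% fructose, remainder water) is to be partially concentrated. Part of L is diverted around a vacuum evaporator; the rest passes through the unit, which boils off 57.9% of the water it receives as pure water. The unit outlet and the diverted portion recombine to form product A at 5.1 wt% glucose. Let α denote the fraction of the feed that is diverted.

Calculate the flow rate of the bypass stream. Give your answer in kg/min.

47.71 kg/min

All 427×0.035 = 14.945 kg/min of glucose reaches A, so A = 14.945/0.051 = 293.04 kg/min and vapour = 133.96 kg/min.
The evaporator receives (1−α)·427 of feed at 0.610 water and removes 0.579 of that water:
0.579×0.610×(1−α)×427 = 133.96
(1−α) = 133.96/150.81 = 0.8883;  α = 0.1117.
Bypass flow = 0.1117×427 = 47.712 kg/min.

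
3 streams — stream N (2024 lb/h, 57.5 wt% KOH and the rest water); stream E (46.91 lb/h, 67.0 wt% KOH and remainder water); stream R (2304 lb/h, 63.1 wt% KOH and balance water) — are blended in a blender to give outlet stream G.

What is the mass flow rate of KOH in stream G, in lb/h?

KOH out = KOH in = 2024×0.575 + 46.91×0.670 + 2304×0.631 = 2649.1 lb/h.

2649 lb/h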